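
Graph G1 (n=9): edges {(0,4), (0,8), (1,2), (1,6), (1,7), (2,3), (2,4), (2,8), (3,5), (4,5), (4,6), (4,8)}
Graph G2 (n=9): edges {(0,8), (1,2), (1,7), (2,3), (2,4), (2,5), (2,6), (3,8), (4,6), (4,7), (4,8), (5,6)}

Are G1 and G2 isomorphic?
Yes, isomorphic

The graphs are isomorphic.
One valid mapping φ: V(G1) → V(G2): 0→5, 1→8, 2→4, 3→7, 4→2, 5→1, 6→3, 7→0, 8→6

Verify φ preserves adjacency — for each edge of G1, its image is an edge of G2:
  (0,4) → (φ(0),φ(4)) = (2,5) ∈ E(G2) ✓
  (0,8) → (φ(0),φ(8)) = (5,6) ∈ E(G2) ✓
  (1,2) → (φ(1),φ(2)) = (4,8) ∈ E(G2) ✓
  (1,6) → (φ(1),φ(6)) = (3,8) ∈ E(G2) ✓
  (1,7) → (φ(1),φ(7)) = (0,8) ∈ E(G2) ✓
  (2,3) → (φ(2),φ(3)) = (4,7) ∈ E(G2) ✓
  (2,4) → (φ(2),φ(4)) = (2,4) ∈ E(G2) ✓
  (2,8) → (φ(2),φ(8)) = (4,6) ∈ E(G2) ✓
  (3,5) → (φ(3),φ(5)) = (1,7) ∈ E(G2) ✓
  (4,5) → (φ(4),φ(5)) = (1,2) ∈ E(G2) ✓
  (4,6) → (φ(4),φ(6)) = (2,3) ∈ E(G2) ✓
  (4,8) → (φ(4),φ(8)) = (2,6) ∈ E(G2) ✓
All 12 edges of G1 map to edges of G2, and |E(G1)| = |E(G2)| = 12, so φ is a bijection on edges as well as vertices. Hence G1 ≅ G2.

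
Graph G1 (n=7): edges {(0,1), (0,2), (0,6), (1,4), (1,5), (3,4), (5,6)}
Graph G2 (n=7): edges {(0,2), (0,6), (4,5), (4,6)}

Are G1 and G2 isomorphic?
No, not isomorphic

The graphs are NOT isomorphic.

Connected components of G1: 1 component(s) with vertex sets [[0, 1, 2, 3, 4, 5, 6]], sizes [7].
Connected components of G2: 3 component(s) with vertex sets [[1], [3], [0, 2, 4, 5, 6]], sizes [1, 1, 5].
The number of connected components (and the multiset of component sizes) is an isomorphism invariant — an isomorphism maps each component of G1 bijectively onto a component of G2. Since G1 has 1 component(s) and G2 has 3, they cannot be isomorphic.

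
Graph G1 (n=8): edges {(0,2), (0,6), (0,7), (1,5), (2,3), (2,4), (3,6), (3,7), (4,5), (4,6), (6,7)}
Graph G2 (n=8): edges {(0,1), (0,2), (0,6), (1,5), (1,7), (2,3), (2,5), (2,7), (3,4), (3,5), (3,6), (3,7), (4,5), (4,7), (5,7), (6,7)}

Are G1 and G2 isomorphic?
No, not isomorphic

The graphs are NOT isomorphic.

Counting triangles (3-cliques): G1 has 2, G2 has 9.
Triangle count is an isomorphism invariant, so differing triangle counts rule out isomorphism.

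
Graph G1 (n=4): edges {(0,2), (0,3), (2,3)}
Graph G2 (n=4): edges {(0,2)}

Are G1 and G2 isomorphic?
No, not isomorphic

The graphs are NOT isomorphic.

Connected components of G1: 2 component(s) with vertex sets [[1], [0, 2, 3]], sizes [1, 3].
Connected components of G2: 3 component(s) with vertex sets [[1], [3], [0, 2]], sizes [1, 1, 2].
The number of connected components (and the multiset of component sizes) is an isomorphism invariant — an isomorphism maps each component of G1 bijectively onto a component of G2. Since G1 has 2 component(s) and G2 has 3, they cannot be isomorphic.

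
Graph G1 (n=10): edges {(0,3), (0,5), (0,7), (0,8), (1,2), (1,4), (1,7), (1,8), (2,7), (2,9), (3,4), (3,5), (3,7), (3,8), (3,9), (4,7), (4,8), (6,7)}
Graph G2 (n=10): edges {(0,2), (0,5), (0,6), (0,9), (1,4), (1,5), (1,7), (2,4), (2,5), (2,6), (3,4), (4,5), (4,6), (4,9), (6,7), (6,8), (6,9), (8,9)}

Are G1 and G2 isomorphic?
Yes, isomorphic

The graphs are isomorphic.
One valid mapping φ: V(G1) → V(G2): 0→9, 1→5, 2→1, 3→6, 4→2, 5→8, 6→3, 7→4, 8→0, 9→7

Verify φ preserves adjacency — for each edge of G1, its image is an edge of G2:
  (0,3) → (φ(0),φ(3)) = (6,9) ∈ E(G2) ✓
  (0,5) → (φ(0),φ(5)) = (8,9) ∈ E(G2) ✓
  (0,7) → (φ(0),φ(7)) = (4,9) ∈ E(G2) ✓
  (0,8) → (φ(0),φ(8)) = (0,9) ∈ E(G2) ✓
  (1,2) → (φ(1),φ(2)) = (1,5) ∈ E(G2) ✓
  (1,4) → (φ(1),φ(4)) = (2,5) ∈ E(G2) ✓
  (1,7) → (φ(1),φ(7)) = (4,5) ∈ E(G2) ✓
  (1,8) → (φ(1),φ(8)) = (0,5) ∈ E(G2) ✓
  (2,7) → (φ(2),φ(7)) = (1,4) ∈ E(G2) ✓
  (2,9) → (φ(2),φ(9)) = (1,7) ∈ E(G2) ✓
  (3,4) → (φ(3),φ(4)) = (2,6) ∈ E(G2) ✓
  (3,5) → (φ(3),φ(5)) = (6,8) ∈ E(G2) ✓
  (3,7) → (φ(3),φ(7)) = (4,6) ∈ E(G2) ✓
  (3,8) → (φ(3),φ(8)) = (0,6) ∈ E(G2) ✓
  (3,9) → (φ(3),φ(9)) = (6,7) ∈ E(G2) ✓
  (4,7) → (φ(4),φ(7)) = (2,4) ∈ E(G2) ✓
  (4,8) → (φ(4),φ(8)) = (0,2) ∈ E(G2) ✓
  (6,7) → (φ(6),φ(7)) = (3,4) ∈ E(G2) ✓
All 18 edges of G1 map to edges of G2, and |E(G1)| = |E(G2)| = 18, so φ is a bijection on edges as well as vertices. Hence G1 ≅ G2.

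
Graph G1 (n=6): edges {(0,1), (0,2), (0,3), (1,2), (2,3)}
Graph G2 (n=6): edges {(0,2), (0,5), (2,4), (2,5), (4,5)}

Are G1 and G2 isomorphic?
Yes, isomorphic

The graphs are isomorphic.
One valid mapping φ: V(G1) → V(G2): 0→5, 1→0, 2→2, 3→4, 4→1, 5→3

Verify φ preserves adjacency — for each edge of G1, its image is an edge of G2:
  (0,1) → (φ(0),φ(1)) = (0,5) ∈ E(G2) ✓
  (0,2) → (φ(0),φ(2)) = (2,5) ∈ E(G2) ✓
  (0,3) → (φ(0),φ(3)) = (4,5) ∈ E(G2) ✓
  (1,2) → (φ(1),φ(2)) = (0,2) ∈ E(G2) ✓
  (2,3) → (φ(2),φ(3)) = (2,4) ∈ E(G2) ✓
All 5 edges of G1 map to edges of G2, and |E(G1)| = |E(G2)| = 5, so φ is a bijection on edges as well as vertices. Hence G1 ≅ G2.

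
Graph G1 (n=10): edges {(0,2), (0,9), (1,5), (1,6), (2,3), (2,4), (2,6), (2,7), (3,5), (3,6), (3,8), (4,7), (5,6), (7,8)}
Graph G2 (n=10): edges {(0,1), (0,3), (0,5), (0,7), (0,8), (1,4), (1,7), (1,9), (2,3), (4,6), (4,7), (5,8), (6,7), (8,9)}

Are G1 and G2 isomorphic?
Yes, isomorphic

The graphs are isomorphic.
One valid mapping φ: V(G1) → V(G2): 0→3, 1→6, 2→0, 3→1, 4→5, 5→4, 6→7, 7→8, 8→9, 9→2

Verify φ preserves adjacency — for each edge of G1, its image is an edge of G2:
  (0,2) → (φ(0),φ(2)) = (0,3) ∈ E(G2) ✓
  (0,9) → (φ(0),φ(9)) = (2,3) ∈ E(G2) ✓
  (1,5) → (φ(1),φ(5)) = (4,6) ∈ E(G2) ✓
  (1,6) → (φ(1),φ(6)) = (6,7) ∈ E(G2) ✓
  (2,3) → (φ(2),φ(3)) = (0,1) ∈ E(G2) ✓
  (2,4) → (φ(2),φ(4)) = (0,5) ∈ E(G2) ✓
  (2,6) → (φ(2),φ(6)) = (0,7) ∈ E(G2) ✓
  (2,7) → (φ(2),φ(7)) = (0,8) ∈ E(G2) ✓
  (3,5) → (φ(3),φ(5)) = (1,4) ∈ E(G2) ✓
  (3,6) → (φ(3),φ(6)) = (1,7) ∈ E(G2) ✓
  (3,8) → (φ(3),φ(8)) = (1,9) ∈ E(G2) ✓
  (4,7) → (φ(4),φ(7)) = (5,8) ∈ E(G2) ✓
  (5,6) → (φ(5),φ(6)) = (4,7) ∈ E(G2) ✓
  (7,8) → (φ(7),φ(8)) = (8,9) ∈ E(G2) ✓
All 14 edges of G1 map to edges of G2, and |E(G1)| = |E(G2)| = 14, so φ is a bijection on edges as well as vertices. Hence G1 ≅ G2.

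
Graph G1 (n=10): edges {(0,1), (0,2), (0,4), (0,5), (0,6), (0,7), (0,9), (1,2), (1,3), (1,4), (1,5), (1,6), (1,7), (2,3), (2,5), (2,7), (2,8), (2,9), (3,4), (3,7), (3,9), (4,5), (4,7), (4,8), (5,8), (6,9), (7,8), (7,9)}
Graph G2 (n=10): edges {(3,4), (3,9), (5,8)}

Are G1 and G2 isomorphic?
No, not isomorphic

The graphs are NOT isomorphic.

Connected components of G1: 1 component(s) with vertex sets [[0, 1, 2, 3, 4, 5, 6, 7, 8, 9]], sizes [10].
Connected components of G2: 7 component(s) with vertex sets [[0], [1], [2], [6], [7], [5, 8], [3, 4, 9]], sizes [1, 1, 1, 1, 1, 2, 3].
The number of connected components (and the multiset of component sizes) is an isomorphism invariant — an isomorphism maps each component of G1 bijectively onto a component of G2. Since G1 has 1 component(s) and G2 has 7, they cannot be isomorphic.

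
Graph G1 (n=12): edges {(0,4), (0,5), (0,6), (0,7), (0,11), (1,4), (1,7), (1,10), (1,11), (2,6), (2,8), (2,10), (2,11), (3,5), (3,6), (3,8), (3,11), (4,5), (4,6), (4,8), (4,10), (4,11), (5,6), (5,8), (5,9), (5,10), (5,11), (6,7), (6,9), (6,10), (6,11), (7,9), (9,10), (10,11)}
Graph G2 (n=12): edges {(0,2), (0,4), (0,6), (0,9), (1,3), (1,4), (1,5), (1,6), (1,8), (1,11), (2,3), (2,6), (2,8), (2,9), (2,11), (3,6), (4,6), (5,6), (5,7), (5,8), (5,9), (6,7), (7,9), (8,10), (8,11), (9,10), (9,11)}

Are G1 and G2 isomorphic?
No, not isomorphic

The graphs are NOT isomorphic.

Degrees in G1: deg(0)=5, deg(1)=4, deg(2)=4, deg(3)=4, deg(4)=7, deg(5)=8, deg(6)=9, deg(7)=4, deg(8)=4, deg(9)=4, deg(10)=7, deg(11)=8.
Sorted degree sequence of G1: [9, 8, 8, 7, 7, 5, 4, 4, 4, 4, 4, 4].
Degrees in G2: deg(0)=4, deg(1)=6, deg(2)=6, deg(3)=3, deg(4)=3, deg(5)=5, deg(6)=7, deg(7)=3, deg(8)=5, deg(9)=6, deg(10)=2, deg(11)=4.
Sorted degree sequence of G2: [7, 6, 6, 6, 5, 5, 4, 4, 3, 3, 3, 2].
The (sorted) degree sequence is an isomorphism invariant, so since G1 and G2 have different degree sequences they cannot be isomorphic.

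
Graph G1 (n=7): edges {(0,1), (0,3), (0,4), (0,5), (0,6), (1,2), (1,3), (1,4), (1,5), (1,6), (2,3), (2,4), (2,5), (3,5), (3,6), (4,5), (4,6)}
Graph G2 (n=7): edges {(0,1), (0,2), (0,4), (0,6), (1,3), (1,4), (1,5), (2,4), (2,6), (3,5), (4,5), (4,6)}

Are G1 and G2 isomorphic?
No, not isomorphic

The graphs are NOT isomorphic.

Counting triangles (3-cliques): G1 has 17, G2 has 7.
Triangle count is an isomorphism invariant, so differing triangle counts rule out isomorphism.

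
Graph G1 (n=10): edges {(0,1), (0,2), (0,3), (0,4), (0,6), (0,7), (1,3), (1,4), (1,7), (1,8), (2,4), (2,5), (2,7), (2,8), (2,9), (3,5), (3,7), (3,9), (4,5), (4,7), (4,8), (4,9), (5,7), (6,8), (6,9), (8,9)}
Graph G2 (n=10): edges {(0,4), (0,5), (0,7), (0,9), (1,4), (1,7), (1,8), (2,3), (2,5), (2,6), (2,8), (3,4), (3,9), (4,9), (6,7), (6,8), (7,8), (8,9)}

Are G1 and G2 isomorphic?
No, not isomorphic

The graphs are NOT isomorphic.

Degrees in G1: deg(0)=6, deg(1)=5, deg(2)=6, deg(3)=5, deg(4)=7, deg(5)=4, deg(6)=3, deg(7)=6, deg(8)=5, deg(9)=5.
Sorted degree sequence of G1: [7, 6, 6, 6, 5, 5, 5, 5, 4, 3].
Degrees in G2: deg(0)=4, deg(1)=3, deg(2)=4, deg(3)=3, deg(4)=4, deg(5)=2, deg(6)=3, deg(7)=4, deg(8)=5, deg(9)=4.
Sorted degree sequence of G2: [5, 4, 4, 4, 4, 4, 3, 3, 3, 2].
The (sorted) degree sequence is an isomorphism invariant, so since G1 and G2 have different degree sequences they cannot be isomorphic.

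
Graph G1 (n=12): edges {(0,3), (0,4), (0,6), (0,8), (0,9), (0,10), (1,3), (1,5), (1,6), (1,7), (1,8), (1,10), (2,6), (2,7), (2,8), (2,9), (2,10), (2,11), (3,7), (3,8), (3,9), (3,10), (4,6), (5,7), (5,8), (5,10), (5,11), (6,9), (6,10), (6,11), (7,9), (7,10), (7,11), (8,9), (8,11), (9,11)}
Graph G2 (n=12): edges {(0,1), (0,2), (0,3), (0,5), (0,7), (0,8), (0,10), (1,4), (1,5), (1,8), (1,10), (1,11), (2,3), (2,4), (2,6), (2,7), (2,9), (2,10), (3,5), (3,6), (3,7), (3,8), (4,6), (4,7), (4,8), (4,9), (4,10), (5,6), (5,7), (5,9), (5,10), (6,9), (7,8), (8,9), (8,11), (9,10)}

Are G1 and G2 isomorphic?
Yes, isomorphic

The graphs are isomorphic.
One valid mapping φ: V(G1) → V(G2): 0→1, 1→9, 2→7, 3→10, 4→11, 5→6, 6→8, 7→2, 8→5, 9→0, 10→4, 11→3

Verify φ preserves adjacency — for each edge of G1, its image is an edge of G2:
  (0,3) → (φ(0),φ(3)) = (1,10) ∈ E(G2) ✓
  (0,4) → (φ(0),φ(4)) = (1,11) ∈ E(G2) ✓
  (0,6) → (φ(0),φ(6)) = (1,8) ∈ E(G2) ✓
  (0,8) → (φ(0),φ(8)) = (1,5) ∈ E(G2) ✓
  (0,9) → (φ(0),φ(9)) = (0,1) ∈ E(G2) ✓
  (0,10) → (φ(0),φ(10)) = (1,4) ∈ E(G2) ✓
  (1,3) → (φ(1),φ(3)) = (9,10) ∈ E(G2) ✓
  (1,5) → (φ(1),φ(5)) = (6,9) ∈ E(G2) ✓
  (1,6) → (φ(1),φ(6)) = (8,9) ∈ E(G2) ✓
  (1,7) → (φ(1),φ(7)) = (2,9) ∈ E(G2) ✓
  (1,8) → (φ(1),φ(8)) = (5,9) ∈ E(G2) ✓
  (1,10) → (φ(1),φ(10)) = (4,9) ∈ E(G2) ✓
  (2,6) → (φ(2),φ(6)) = (7,8) ∈ E(G2) ✓
  (2,7) → (φ(2),φ(7)) = (2,7) ∈ E(G2) ✓
  (2,8) → (φ(2),φ(8)) = (5,7) ∈ E(G2) ✓
  (2,9) → (φ(2),φ(9)) = (0,7) ∈ E(G2) ✓
  (2,10) → (φ(2),φ(10)) = (4,7) ∈ E(G2) ✓
  (2,11) → (φ(2),φ(11)) = (3,7) ∈ E(G2) ✓
  (3,7) → (φ(3),φ(7)) = (2,10) ∈ E(G2) ✓
  (3,8) → (φ(3),φ(8)) = (5,10) ∈ E(G2) ✓
  (3,9) → (φ(3),φ(9)) = (0,10) ∈ E(G2) ✓
  (3,10) → (φ(3),φ(10)) = (4,10) ∈ E(G2) ✓
  (4,6) → (φ(4),φ(6)) = (8,11) ∈ E(G2) ✓
  (5,7) → (φ(5),φ(7)) = (2,6) ∈ E(G2) ✓
  (5,8) → (φ(5),φ(8)) = (5,6) ∈ E(G2) ✓
  (5,10) → (φ(5),φ(10)) = (4,6) ∈ E(G2) ✓
  (5,11) → (φ(5),φ(11)) = (3,6) ∈ E(G2) ✓
  (6,9) → (φ(6),φ(9)) = (0,8) ∈ E(G2) ✓
  (6,10) → (φ(6),φ(10)) = (4,8) ∈ E(G2) ✓
  (6,11) → (φ(6),φ(11)) = (3,8) ∈ E(G2) ✓
  (7,9) → (φ(7),φ(9)) = (0,2) ∈ E(G2) ✓
  (7,10) → (φ(7),φ(10)) = (2,4) ∈ E(G2) ✓
  (7,11) → (φ(7),φ(11)) = (2,3) ∈ E(G2) ✓
  (8,9) → (φ(8),φ(9)) = (0,5) ∈ E(G2) ✓
  (8,11) → (φ(8),φ(11)) = (3,5) ∈ E(G2) ✓
  (9,11) → (φ(9),φ(11)) = (0,3) ∈ E(G2) ✓
All 36 edges of G1 map to edges of G2, and |E(G1)| = |E(G2)| = 36, so φ is a bijection on edges as well as vertices. Hence G1 ≅ G2.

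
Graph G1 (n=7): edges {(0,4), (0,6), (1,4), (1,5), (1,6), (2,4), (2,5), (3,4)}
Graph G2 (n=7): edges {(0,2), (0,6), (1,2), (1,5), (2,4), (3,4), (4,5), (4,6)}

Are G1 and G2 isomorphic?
Yes, isomorphic

The graphs are isomorphic.
One valid mapping φ: V(G1) → V(G2): 0→6, 1→2, 2→5, 3→3, 4→4, 5→1, 6→0

Verify φ preserves adjacency — for each edge of G1, its image is an edge of G2:
  (0,4) → (φ(0),φ(4)) = (4,6) ∈ E(G2) ✓
  (0,6) → (φ(0),φ(6)) = (0,6) ∈ E(G2) ✓
  (1,4) → (φ(1),φ(4)) = (2,4) ∈ E(G2) ✓
  (1,5) → (φ(1),φ(5)) = (1,2) ∈ E(G2) ✓
  (1,6) → (φ(1),φ(6)) = (0,2) ∈ E(G2) ✓
  (2,4) → (φ(2),φ(4)) = (4,5) ∈ E(G2) ✓
  (2,5) → (φ(2),φ(5)) = (1,5) ∈ E(G2) ✓
  (3,4) → (φ(3),φ(4)) = (3,4) ∈ E(G2) ✓
All 8 edges of G1 map to edges of G2, and |E(G1)| = |E(G2)| = 8, so φ is a bijection on edges as well as vertices. Hence G1 ≅ G2.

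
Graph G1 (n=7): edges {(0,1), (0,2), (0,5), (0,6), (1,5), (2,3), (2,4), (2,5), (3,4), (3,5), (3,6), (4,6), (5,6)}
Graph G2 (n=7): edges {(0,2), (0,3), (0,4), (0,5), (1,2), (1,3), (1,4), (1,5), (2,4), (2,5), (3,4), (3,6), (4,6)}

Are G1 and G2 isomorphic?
Yes, isomorphic

The graphs are isomorphic.
One valid mapping φ: V(G1) → V(G2): 0→3, 1→6, 2→0, 3→2, 4→5, 5→4, 6→1

Verify φ preserves adjacency — for each edge of G1, its image is an edge of G2:
  (0,1) → (φ(0),φ(1)) = (3,6) ∈ E(G2) ✓
  (0,2) → (φ(0),φ(2)) = (0,3) ∈ E(G2) ✓
  (0,5) → (φ(0),φ(5)) = (3,4) ∈ E(G2) ✓
  (0,6) → (φ(0),φ(6)) = (1,3) ∈ E(G2) ✓
  (1,5) → (φ(1),φ(5)) = (4,6) ∈ E(G2) ✓
  (2,3) → (φ(2),φ(3)) = (0,2) ∈ E(G2) ✓
  (2,4) → (φ(2),φ(4)) = (0,5) ∈ E(G2) ✓
  (2,5) → (φ(2),φ(5)) = (0,4) ∈ E(G2) ✓
  (3,4) → (φ(3),φ(4)) = (2,5) ∈ E(G2) ✓
  (3,5) → (φ(3),φ(5)) = (2,4) ∈ E(G2) ✓
  (3,6) → (φ(3),φ(6)) = (1,2) ∈ E(G2) ✓
  (4,6) → (φ(4),φ(6)) = (1,5) ∈ E(G2) ✓
  (5,6) → (φ(5),φ(6)) = (1,4) ∈ E(G2) ✓
All 13 edges of G1 map to edges of G2, and |E(G1)| = |E(G2)| = 13, so φ is a bijection on edges as well as vertices. Hence G1 ≅ G2.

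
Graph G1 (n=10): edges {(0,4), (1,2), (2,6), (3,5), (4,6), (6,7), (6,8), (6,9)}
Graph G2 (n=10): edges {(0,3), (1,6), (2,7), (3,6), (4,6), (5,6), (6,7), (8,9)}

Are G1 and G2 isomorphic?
Yes, isomorphic

The graphs are isomorphic.
One valid mapping φ: V(G1) → V(G2): 0→0, 1→2, 2→7, 3→9, 4→3, 5→8, 6→6, 7→5, 8→1, 9→4

Verify φ preserves adjacency — for each edge of G1, its image is an edge of G2:
  (0,4) → (φ(0),φ(4)) = (0,3) ∈ E(G2) ✓
  (1,2) → (φ(1),φ(2)) = (2,7) ∈ E(G2) ✓
  (2,6) → (φ(2),φ(6)) = (6,7) ∈ E(G2) ✓
  (3,5) → (φ(3),φ(5)) = (8,9) ∈ E(G2) ✓
  (4,6) → (φ(4),φ(6)) = (3,6) ∈ E(G2) ✓
  (6,7) → (φ(6),φ(7)) = (5,6) ∈ E(G2) ✓
  (6,8) → (φ(6),φ(8)) = (1,6) ∈ E(G2) ✓
  (6,9) → (φ(6),φ(9)) = (4,6) ∈ E(G2) ✓
All 8 edges of G1 map to edges of G2, and |E(G1)| = |E(G2)| = 8, so φ is a bijection on edges as well as vertices. Hence G1 ≅ G2.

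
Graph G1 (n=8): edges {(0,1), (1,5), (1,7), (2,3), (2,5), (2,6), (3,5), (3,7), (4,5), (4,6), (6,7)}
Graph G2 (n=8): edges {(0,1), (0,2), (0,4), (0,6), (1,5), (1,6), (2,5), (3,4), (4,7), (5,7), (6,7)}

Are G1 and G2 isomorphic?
Yes, isomorphic

The graphs are isomorphic.
One valid mapping φ: V(G1) → V(G2): 0→3, 1→4, 2→1, 3→6, 4→2, 5→0, 6→5, 7→7

Verify φ preserves adjacency — for each edge of G1, its image is an edge of G2:
  (0,1) → (φ(0),φ(1)) = (3,4) ∈ E(G2) ✓
  (1,5) → (φ(1),φ(5)) = (0,4) ∈ E(G2) ✓
  (1,7) → (φ(1),φ(7)) = (4,7) ∈ E(G2) ✓
  (2,3) → (φ(2),φ(3)) = (1,6) ∈ E(G2) ✓
  (2,5) → (φ(2),φ(5)) = (0,1) ∈ E(G2) ✓
  (2,6) → (φ(2),φ(6)) = (1,5) ∈ E(G2) ✓
  (3,5) → (φ(3),φ(5)) = (0,6) ∈ E(G2) ✓
  (3,7) → (φ(3),φ(7)) = (6,7) ∈ E(G2) ✓
  (4,5) → (φ(4),φ(5)) = (0,2) ∈ E(G2) ✓
  (4,6) → (φ(4),φ(6)) = (2,5) ∈ E(G2) ✓
  (6,7) → (φ(6),φ(7)) = (5,7) ∈ E(G2) ✓
All 11 edges of G1 map to edges of G2, and |E(G1)| = |E(G2)| = 11, so φ is a bijection on edges as well as vertices. Hence G1 ≅ G2.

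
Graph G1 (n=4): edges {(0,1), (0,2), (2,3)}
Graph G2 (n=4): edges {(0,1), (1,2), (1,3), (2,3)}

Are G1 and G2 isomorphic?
No, not isomorphic

The graphs are NOT isomorphic.

Counting triangles (3-cliques): G1 has 0, G2 has 1.
Triangle count is an isomorphism invariant, so differing triangle counts rule out isomorphism.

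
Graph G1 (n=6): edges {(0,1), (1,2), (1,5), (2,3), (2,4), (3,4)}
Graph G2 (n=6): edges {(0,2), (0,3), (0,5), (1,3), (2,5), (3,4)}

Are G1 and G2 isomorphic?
Yes, isomorphic

The graphs are isomorphic.
One valid mapping φ: V(G1) → V(G2): 0→1, 1→3, 2→0, 3→5, 4→2, 5→4

Verify φ preserves adjacency — for each edge of G1, its image is an edge of G2:
  (0,1) → (φ(0),φ(1)) = (1,3) ∈ E(G2) ✓
  (1,2) → (φ(1),φ(2)) = (0,3) ∈ E(G2) ✓
  (1,5) → (φ(1),φ(5)) = (3,4) ∈ E(G2) ✓
  (2,3) → (φ(2),φ(3)) = (0,5) ∈ E(G2) ✓
  (2,4) → (φ(2),φ(4)) = (0,2) ∈ E(G2) ✓
  (3,4) → (φ(3),φ(4)) = (2,5) ∈ E(G2) ✓
All 6 edges of G1 map to edges of G2, and |E(G1)| = |E(G2)| = 6, so φ is a bijection on edges as well as vertices. Hence G1 ≅ G2.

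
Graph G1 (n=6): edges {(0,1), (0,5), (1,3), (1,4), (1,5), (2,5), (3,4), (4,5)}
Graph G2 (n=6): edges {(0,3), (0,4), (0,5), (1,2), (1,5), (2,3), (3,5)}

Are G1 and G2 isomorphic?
No, not isomorphic

The graphs are NOT isomorphic.

Counting triangles (3-cliques): G1 has 3, G2 has 1.
Triangle count is an isomorphism invariant, so differing triangle counts rule out isomorphism.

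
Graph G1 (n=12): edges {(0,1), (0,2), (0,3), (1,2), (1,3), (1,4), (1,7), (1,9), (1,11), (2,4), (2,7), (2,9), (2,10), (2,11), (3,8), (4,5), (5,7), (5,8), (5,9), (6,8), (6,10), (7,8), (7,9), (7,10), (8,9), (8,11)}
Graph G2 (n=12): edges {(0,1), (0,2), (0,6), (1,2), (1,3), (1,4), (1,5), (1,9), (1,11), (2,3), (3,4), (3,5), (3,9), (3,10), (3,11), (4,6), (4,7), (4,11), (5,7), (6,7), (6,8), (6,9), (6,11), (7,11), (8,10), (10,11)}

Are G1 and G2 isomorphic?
Yes, isomorphic

The graphs are isomorphic.
One valid mapping φ: V(G1) → V(G2): 0→2, 1→1, 2→3, 3→0, 4→5, 5→7, 6→8, 7→11, 8→6, 9→4, 10→10, 11→9

Verify φ preserves adjacency — for each edge of G1, its image is an edge of G2:
  (0,1) → (φ(0),φ(1)) = (1,2) ∈ E(G2) ✓
  (0,2) → (φ(0),φ(2)) = (2,3) ∈ E(G2) ✓
  (0,3) → (φ(0),φ(3)) = (0,2) ∈ E(G2) ✓
  (1,2) → (φ(1),φ(2)) = (1,3) ∈ E(G2) ✓
  (1,3) → (φ(1),φ(3)) = (0,1) ∈ E(G2) ✓
  (1,4) → (φ(1),φ(4)) = (1,5) ∈ E(G2) ✓
  (1,7) → (φ(1),φ(7)) = (1,11) ∈ E(G2) ✓
  (1,9) → (φ(1),φ(9)) = (1,4) ∈ E(G2) ✓
  (1,11) → (φ(1),φ(11)) = (1,9) ∈ E(G2) ✓
  (2,4) → (φ(2),φ(4)) = (3,5) ∈ E(G2) ✓
  (2,7) → (φ(2),φ(7)) = (3,11) ∈ E(G2) ✓
  (2,9) → (φ(2),φ(9)) = (3,4) ∈ E(G2) ✓
  (2,10) → (φ(2),φ(10)) = (3,10) ∈ E(G2) ✓
  (2,11) → (φ(2),φ(11)) = (3,9) ∈ E(G2) ✓
  (3,8) → (φ(3),φ(8)) = (0,6) ∈ E(G2) ✓
  (4,5) → (φ(4),φ(5)) = (5,7) ∈ E(G2) ✓
  (5,7) → (φ(5),φ(7)) = (7,11) ∈ E(G2) ✓
  (5,8) → (φ(5),φ(8)) = (6,7) ∈ E(G2) ✓
  (5,9) → (φ(5),φ(9)) = (4,7) ∈ E(G2) ✓
  (6,8) → (φ(6),φ(8)) = (6,8) ∈ E(G2) ✓
  (6,10) → (φ(6),φ(10)) = (8,10) ∈ E(G2) ✓
  (7,8) → (φ(7),φ(8)) = (6,11) ∈ E(G2) ✓
  (7,9) → (φ(7),φ(9)) = (4,11) ∈ E(G2) ✓
  (7,10) → (φ(7),φ(10)) = (10,11) ∈ E(G2) ✓
  (8,9) → (φ(8),φ(9)) = (4,6) ∈ E(G2) ✓
  (8,11) → (φ(8),φ(11)) = (6,9) ∈ E(G2) ✓
All 26 edges of G1 map to edges of G2, and |E(G1)| = |E(G2)| = 26, so φ is a bijection on edges as well as vertices. Hence G1 ≅ G2.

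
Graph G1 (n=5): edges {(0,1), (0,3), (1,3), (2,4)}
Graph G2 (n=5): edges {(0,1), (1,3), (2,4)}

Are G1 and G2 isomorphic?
No, not isomorphic

The graphs are NOT isomorphic.

Counting edges: G1 has 4 edge(s); G2 has 3 edge(s).
Edge count is an isomorphism invariant (a bijection on vertices induces a bijection on edges), so differing edge counts rule out isomorphism.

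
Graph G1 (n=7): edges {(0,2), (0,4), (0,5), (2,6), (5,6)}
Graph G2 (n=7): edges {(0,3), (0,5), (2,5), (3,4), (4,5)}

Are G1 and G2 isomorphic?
Yes, isomorphic

The graphs are isomorphic.
One valid mapping φ: V(G1) → V(G2): 0→5, 1→6, 2→0, 3→1, 4→2, 5→4, 6→3

Verify φ preserves adjacency — for each edge of G1, its image is an edge of G2:
  (0,2) → (φ(0),φ(2)) = (0,5) ∈ E(G2) ✓
  (0,4) → (φ(0),φ(4)) = (2,5) ∈ E(G2) ✓
  (0,5) → (φ(0),φ(5)) = (4,5) ∈ E(G2) ✓
  (2,6) → (φ(2),φ(6)) = (0,3) ∈ E(G2) ✓
  (5,6) → (φ(5),φ(6)) = (3,4) ∈ E(G2) ✓
All 5 edges of G1 map to edges of G2, and |E(G1)| = |E(G2)| = 5, so φ is a bijection on edges as well as vertices. Hence G1 ≅ G2.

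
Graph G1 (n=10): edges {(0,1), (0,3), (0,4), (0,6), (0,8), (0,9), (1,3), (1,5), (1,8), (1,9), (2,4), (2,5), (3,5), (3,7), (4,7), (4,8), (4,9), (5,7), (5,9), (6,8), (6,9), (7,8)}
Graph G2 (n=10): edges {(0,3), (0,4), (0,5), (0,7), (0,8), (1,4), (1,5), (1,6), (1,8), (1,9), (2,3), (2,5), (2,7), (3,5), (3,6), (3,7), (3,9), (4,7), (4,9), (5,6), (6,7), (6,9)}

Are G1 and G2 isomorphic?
Yes, isomorphic

The graphs are isomorphic.
One valid mapping φ: V(G1) → V(G2): 0→3, 1→6, 2→8, 3→9, 4→0, 5→1, 6→2, 7→4, 8→7, 9→5

Verify φ preserves adjacency — for each edge of G1, its image is an edge of G2:
  (0,1) → (φ(0),φ(1)) = (3,6) ∈ E(G2) ✓
  (0,3) → (φ(0),φ(3)) = (3,9) ∈ E(G2) ✓
  (0,4) → (φ(0),φ(4)) = (0,3) ∈ E(G2) ✓
  (0,6) → (φ(0),φ(6)) = (2,3) ∈ E(G2) ✓
  (0,8) → (φ(0),φ(8)) = (3,7) ∈ E(G2) ✓
  (0,9) → (φ(0),φ(9)) = (3,5) ∈ E(G2) ✓
  (1,3) → (φ(1),φ(3)) = (6,9) ∈ E(G2) ✓
  (1,5) → (φ(1),φ(5)) = (1,6) ∈ E(G2) ✓
  (1,8) → (φ(1),φ(8)) = (6,7) ∈ E(G2) ✓
  (1,9) → (φ(1),φ(9)) = (5,6) ∈ E(G2) ✓
  (2,4) → (φ(2),φ(4)) = (0,8) ∈ E(G2) ✓
  (2,5) → (φ(2),φ(5)) = (1,8) ∈ E(G2) ✓
  (3,5) → (φ(3),φ(5)) = (1,9) ∈ E(G2) ✓
  (3,7) → (φ(3),φ(7)) = (4,9) ∈ E(G2) ✓
  (4,7) → (φ(4),φ(7)) = (0,4) ∈ E(G2) ✓
  (4,8) → (φ(4),φ(8)) = (0,7) ∈ E(G2) ✓
  (4,9) → (φ(4),φ(9)) = (0,5) ∈ E(G2) ✓
  (5,7) → (φ(5),φ(7)) = (1,4) ∈ E(G2) ✓
  (5,9) → (φ(5),φ(9)) = (1,5) ∈ E(G2) ✓
  (6,8) → (φ(6),φ(8)) = (2,7) ∈ E(G2) ✓
  (6,9) → (φ(6),φ(9)) = (2,5) ∈ E(G2) ✓
  (7,8) → (φ(7),φ(8)) = (4,7) ∈ E(G2) ✓
All 22 edges of G1 map to edges of G2, and |E(G1)| = |E(G2)| = 22, so φ is a bijection on edges as well as vertices. Hence G1 ≅ G2.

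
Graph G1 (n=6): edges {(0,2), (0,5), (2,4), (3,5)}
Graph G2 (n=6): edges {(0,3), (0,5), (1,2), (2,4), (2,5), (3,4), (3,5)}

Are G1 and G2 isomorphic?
No, not isomorphic

The graphs are NOT isomorphic.

Counting triangles (3-cliques): G1 has 0, G2 has 1.
Triangle count is an isomorphism invariant, so differing triangle counts rule out isomorphism.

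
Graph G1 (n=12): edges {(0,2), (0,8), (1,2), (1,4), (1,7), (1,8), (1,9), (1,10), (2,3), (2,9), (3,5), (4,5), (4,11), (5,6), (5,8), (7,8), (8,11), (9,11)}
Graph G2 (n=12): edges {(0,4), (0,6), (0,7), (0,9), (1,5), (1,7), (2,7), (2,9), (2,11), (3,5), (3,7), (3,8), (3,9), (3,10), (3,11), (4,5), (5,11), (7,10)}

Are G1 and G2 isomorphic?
Yes, isomorphic

The graphs are isomorphic.
One valid mapping φ: V(G1) → V(G2): 0→1, 1→3, 2→5, 3→4, 4→9, 5→0, 6→6, 7→10, 8→7, 9→11, 10→8, 11→2

Verify φ preserves adjacency — for each edge of G1, its image is an edge of G2:
  (0,2) → (φ(0),φ(2)) = (1,5) ∈ E(G2) ✓
  (0,8) → (φ(0),φ(8)) = (1,7) ∈ E(G2) ✓
  (1,2) → (φ(1),φ(2)) = (3,5) ∈ E(G2) ✓
  (1,4) → (φ(1),φ(4)) = (3,9) ∈ E(G2) ✓
  (1,7) → (φ(1),φ(7)) = (3,10) ∈ E(G2) ✓
  (1,8) → (φ(1),φ(8)) = (3,7) ∈ E(G2) ✓
  (1,9) → (φ(1),φ(9)) = (3,11) ∈ E(G2) ✓
  (1,10) → (φ(1),φ(10)) = (3,8) ∈ E(G2) ✓
  (2,3) → (φ(2),φ(3)) = (4,5) ∈ E(G2) ✓
  (2,9) → (φ(2),φ(9)) = (5,11) ∈ E(G2) ✓
  (3,5) → (φ(3),φ(5)) = (0,4) ∈ E(G2) ✓
  (4,5) → (φ(4),φ(5)) = (0,9) ∈ E(G2) ✓
  (4,11) → (φ(4),φ(11)) = (2,9) ∈ E(G2) ✓
  (5,6) → (φ(5),φ(6)) = (0,6) ∈ E(G2) ✓
  (5,8) → (φ(5),φ(8)) = (0,7) ∈ E(G2) ✓
  (7,8) → (φ(7),φ(8)) = (7,10) ∈ E(G2) ✓
  (8,11) → (φ(8),φ(11)) = (2,7) ∈ E(G2) ✓
  (9,11) → (φ(9),φ(11)) = (2,11) ∈ E(G2) ✓
All 18 edges of G1 map to edges of G2, and |E(G1)| = |E(G2)| = 18, so φ is a bijection on edges as well as vertices. Hence G1 ≅ G2.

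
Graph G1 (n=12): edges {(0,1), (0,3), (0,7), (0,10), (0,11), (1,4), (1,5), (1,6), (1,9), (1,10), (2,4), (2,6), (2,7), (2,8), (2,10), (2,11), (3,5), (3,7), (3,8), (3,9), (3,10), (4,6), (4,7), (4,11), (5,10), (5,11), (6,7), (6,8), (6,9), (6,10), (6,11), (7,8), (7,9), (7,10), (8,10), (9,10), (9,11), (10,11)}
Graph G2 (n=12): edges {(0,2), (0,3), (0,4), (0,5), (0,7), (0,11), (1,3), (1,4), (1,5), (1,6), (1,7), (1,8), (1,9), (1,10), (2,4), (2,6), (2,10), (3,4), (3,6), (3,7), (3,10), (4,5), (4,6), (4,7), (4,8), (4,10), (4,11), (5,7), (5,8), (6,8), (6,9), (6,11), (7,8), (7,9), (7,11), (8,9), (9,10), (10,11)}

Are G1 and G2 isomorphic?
Yes, isomorphic

The graphs are isomorphic.
One valid mapping φ: V(G1) → V(G2): 0→11, 1→10, 2→8, 3→0, 4→9, 5→2, 6→1, 7→7, 8→5, 9→3, 10→4, 11→6

Verify φ preserves adjacency — for each edge of G1, its image is an edge of G2:
  (0,1) → (φ(0),φ(1)) = (10,11) ∈ E(G2) ✓
  (0,3) → (φ(0),φ(3)) = (0,11) ∈ E(G2) ✓
  (0,7) → (φ(0),φ(7)) = (7,11) ∈ E(G2) ✓
  (0,10) → (φ(0),φ(10)) = (4,11) ∈ E(G2) ✓
  (0,11) → (φ(0),φ(11)) = (6,11) ∈ E(G2) ✓
  (1,4) → (φ(1),φ(4)) = (9,10) ∈ E(G2) ✓
  (1,5) → (φ(1),φ(5)) = (2,10) ∈ E(G2) ✓
  (1,6) → (φ(1),φ(6)) = (1,10) ∈ E(G2) ✓
  (1,9) → (φ(1),φ(9)) = (3,10) ∈ E(G2) ✓
  (1,10) → (φ(1),φ(10)) = (4,10) ∈ E(G2) ✓
  (2,4) → (φ(2),φ(4)) = (8,9) ∈ E(G2) ✓
  (2,6) → (φ(2),φ(6)) = (1,8) ∈ E(G2) ✓
  (2,7) → (φ(2),φ(7)) = (7,8) ∈ E(G2) ✓
  (2,8) → (φ(2),φ(8)) = (5,8) ∈ E(G2) ✓
  (2,10) → (φ(2),φ(10)) = (4,8) ∈ E(G2) ✓
  (2,11) → (φ(2),φ(11)) = (6,8) ∈ E(G2) ✓
  (3,5) → (φ(3),φ(5)) = (0,2) ∈ E(G2) ✓
  (3,7) → (φ(3),φ(7)) = (0,7) ∈ E(G2) ✓
  (3,8) → (φ(3),φ(8)) = (0,5) ∈ E(G2) ✓
  (3,9) → (φ(3),φ(9)) = (0,3) ∈ E(G2) ✓
  (3,10) → (φ(3),φ(10)) = (0,4) ∈ E(G2) ✓
  (4,6) → (φ(4),φ(6)) = (1,9) ∈ E(G2) ✓
  (4,7) → (φ(4),φ(7)) = (7,9) ∈ E(G2) ✓
  (4,11) → (φ(4),φ(11)) = (6,9) ∈ E(G2) ✓
  (5,10) → (φ(5),φ(10)) = (2,4) ∈ E(G2) ✓
  (5,11) → (φ(5),φ(11)) = (2,6) ∈ E(G2) ✓
  (6,7) → (φ(6),φ(7)) = (1,7) ∈ E(G2) ✓
  (6,8) → (φ(6),φ(8)) = (1,5) ∈ E(G2) ✓
  (6,9) → (φ(6),φ(9)) = (1,3) ∈ E(G2) ✓
  (6,10) → (φ(6),φ(10)) = (1,4) ∈ E(G2) ✓
  (6,11) → (φ(6),φ(11)) = (1,6) ∈ E(G2) ✓
  (7,8) → (φ(7),φ(8)) = (5,7) ∈ E(G2) ✓
  (7,9) → (φ(7),φ(9)) = (3,7) ∈ E(G2) ✓
  (7,10) → (φ(7),φ(10)) = (4,7) ∈ E(G2) ✓
  (8,10) → (φ(8),φ(10)) = (4,5) ∈ E(G2) ✓
  (9,10) → (φ(9),φ(10)) = (3,4) ∈ E(G2) ✓
  (9,11) → (φ(9),φ(11)) = (3,6) ∈ E(G2) ✓
  (10,11) → (φ(10),φ(11)) = (4,6) ∈ E(G2) ✓
All 38 edges of G1 map to edges of G2, and |E(G1)| = |E(G2)| = 38, so φ is a bijection on edges as well as vertices. Hence G1 ≅ G2.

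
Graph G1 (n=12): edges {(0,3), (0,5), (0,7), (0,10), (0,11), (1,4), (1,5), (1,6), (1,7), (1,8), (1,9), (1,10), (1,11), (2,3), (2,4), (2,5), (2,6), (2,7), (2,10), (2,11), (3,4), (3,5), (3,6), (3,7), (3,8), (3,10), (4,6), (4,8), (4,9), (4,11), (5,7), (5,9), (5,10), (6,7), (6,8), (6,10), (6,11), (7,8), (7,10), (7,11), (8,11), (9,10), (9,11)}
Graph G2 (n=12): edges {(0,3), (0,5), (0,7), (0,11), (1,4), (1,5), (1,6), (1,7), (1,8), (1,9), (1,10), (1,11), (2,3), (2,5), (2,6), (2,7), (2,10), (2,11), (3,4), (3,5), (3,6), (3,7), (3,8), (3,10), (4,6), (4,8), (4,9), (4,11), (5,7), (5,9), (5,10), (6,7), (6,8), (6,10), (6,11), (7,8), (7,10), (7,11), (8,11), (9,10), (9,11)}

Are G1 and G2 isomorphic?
No, not isomorphic

The graphs are NOT isomorphic.

Counting edges: G1 has 43 edge(s); G2 has 41 edge(s).
Edge count is an isomorphism invariant (a bijection on vertices induces a bijection on edges), so differing edge counts rule out isomorphism.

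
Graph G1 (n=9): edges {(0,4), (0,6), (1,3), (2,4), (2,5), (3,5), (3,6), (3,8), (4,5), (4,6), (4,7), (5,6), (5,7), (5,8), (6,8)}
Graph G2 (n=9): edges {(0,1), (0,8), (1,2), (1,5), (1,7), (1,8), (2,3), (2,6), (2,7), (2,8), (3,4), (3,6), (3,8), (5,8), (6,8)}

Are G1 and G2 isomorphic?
Yes, isomorphic

The graphs are isomorphic.
One valid mapping φ: V(G1) → V(G2): 0→7, 1→4, 2→5, 3→3, 4→1, 5→8, 6→2, 7→0, 8→6

Verify φ preserves adjacency — for each edge of G1, its image is an edge of G2:
  (0,4) → (φ(0),φ(4)) = (1,7) ∈ E(G2) ✓
  (0,6) → (φ(0),φ(6)) = (2,7) ∈ E(G2) ✓
  (1,3) → (φ(1),φ(3)) = (3,4) ∈ E(G2) ✓
  (2,4) → (φ(2),φ(4)) = (1,5) ∈ E(G2) ✓
  (2,5) → (φ(2),φ(5)) = (5,8) ∈ E(G2) ✓
  (3,5) → (φ(3),φ(5)) = (3,8) ∈ E(G2) ✓
  (3,6) → (φ(3),φ(6)) = (2,3) ∈ E(G2) ✓
  (3,8) → (φ(3),φ(8)) = (3,6) ∈ E(G2) ✓
  (4,5) → (φ(4),φ(5)) = (1,8) ∈ E(G2) ✓
  (4,6) → (φ(4),φ(6)) = (1,2) ∈ E(G2) ✓
  (4,7) → (φ(4),φ(7)) = (0,1) ∈ E(G2) ✓
  (5,6) → (φ(5),φ(6)) = (2,8) ∈ E(G2) ✓
  (5,7) → (φ(5),φ(7)) = (0,8) ∈ E(G2) ✓
  (5,8) → (φ(5),φ(8)) = (6,8) ∈ E(G2) ✓
  (6,8) → (φ(6),φ(8)) = (2,6) ∈ E(G2) ✓
All 15 edges of G1 map to edges of G2, and |E(G1)| = |E(G2)| = 15, so φ is a bijection on edges as well as vertices. Hence G1 ≅ G2.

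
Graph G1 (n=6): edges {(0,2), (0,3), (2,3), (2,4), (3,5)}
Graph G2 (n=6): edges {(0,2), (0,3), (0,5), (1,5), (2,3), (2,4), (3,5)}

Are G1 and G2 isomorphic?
No, not isomorphic

The graphs are NOT isomorphic.

Counting edges: G1 has 5 edge(s); G2 has 7 edge(s).
Edge count is an isomorphism invariant (a bijection on vertices induces a bijection on edges), so differing edge counts rule out isomorphism.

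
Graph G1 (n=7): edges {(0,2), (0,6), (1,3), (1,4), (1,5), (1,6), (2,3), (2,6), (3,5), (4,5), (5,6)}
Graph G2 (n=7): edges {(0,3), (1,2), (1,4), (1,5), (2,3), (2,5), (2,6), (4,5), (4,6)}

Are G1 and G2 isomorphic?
No, not isomorphic

The graphs are NOT isomorphic.

Counting triangles (3-cliques): G1 has 4, G2 has 2.
Triangle count is an isomorphism invariant, so differing triangle counts rule out isomorphism.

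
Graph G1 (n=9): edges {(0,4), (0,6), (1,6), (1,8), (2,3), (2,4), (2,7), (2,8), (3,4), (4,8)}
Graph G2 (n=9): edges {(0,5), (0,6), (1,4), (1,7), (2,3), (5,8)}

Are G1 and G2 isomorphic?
No, not isomorphic

The graphs are NOT isomorphic.

Counting triangles (3-cliques): G1 has 2, G2 has 0.
Triangle count is an isomorphism invariant, so differing triangle counts rule out isomorphism.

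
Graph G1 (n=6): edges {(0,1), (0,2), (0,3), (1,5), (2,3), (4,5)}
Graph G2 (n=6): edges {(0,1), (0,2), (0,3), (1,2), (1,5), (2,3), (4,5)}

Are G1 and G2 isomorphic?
No, not isomorphic

The graphs are NOT isomorphic.

Counting edges: G1 has 6 edge(s); G2 has 7 edge(s).
Edge count is an isomorphism invariant (a bijection on vertices induces a bijection on edges), so differing edge counts rule out isomorphism.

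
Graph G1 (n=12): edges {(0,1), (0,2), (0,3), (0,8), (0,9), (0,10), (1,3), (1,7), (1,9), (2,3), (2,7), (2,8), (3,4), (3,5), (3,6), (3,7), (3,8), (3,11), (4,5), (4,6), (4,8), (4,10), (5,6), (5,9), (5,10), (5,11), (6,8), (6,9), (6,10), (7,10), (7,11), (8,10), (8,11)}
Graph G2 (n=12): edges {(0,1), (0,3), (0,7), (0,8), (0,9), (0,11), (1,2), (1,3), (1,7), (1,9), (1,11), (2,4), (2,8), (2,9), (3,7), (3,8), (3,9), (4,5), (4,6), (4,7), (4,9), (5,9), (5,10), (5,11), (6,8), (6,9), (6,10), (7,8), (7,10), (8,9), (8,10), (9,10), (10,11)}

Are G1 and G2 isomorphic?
Yes, isomorphic

The graphs are isomorphic.
One valid mapping φ: V(G1) → V(G2): 0→10, 1→5, 2→6, 3→9, 4→3, 5→1, 6→0, 7→4, 8→8, 9→11, 10→7, 11→2

Verify φ preserves adjacency — for each edge of G1, its image is an edge of G2:
  (0,1) → (φ(0),φ(1)) = (5,10) ∈ E(G2) ✓
  (0,2) → (φ(0),φ(2)) = (6,10) ∈ E(G2) ✓
  (0,3) → (φ(0),φ(3)) = (9,10) ∈ E(G2) ✓
  (0,8) → (φ(0),φ(8)) = (8,10) ∈ E(G2) ✓
  (0,9) → (φ(0),φ(9)) = (10,11) ∈ E(G2) ✓
  (0,10) → (φ(0),φ(10)) = (7,10) ∈ E(G2) ✓
  (1,3) → (φ(1),φ(3)) = (5,9) ∈ E(G2) ✓
  (1,7) → (φ(1),φ(7)) = (4,5) ∈ E(G2) ✓
  (1,9) → (φ(1),φ(9)) = (5,11) ∈ E(G2) ✓
  (2,3) → (φ(2),φ(3)) = (6,9) ∈ E(G2) ✓
  (2,7) → (φ(2),φ(7)) = (4,6) ∈ E(G2) ✓
  (2,8) → (φ(2),φ(8)) = (6,8) ∈ E(G2) ✓
  (3,4) → (φ(3),φ(4)) = (3,9) ∈ E(G2) ✓
  (3,5) → (φ(3),φ(5)) = (1,9) ∈ E(G2) ✓
  (3,6) → (φ(3),φ(6)) = (0,9) ∈ E(G2) ✓
  (3,7) → (φ(3),φ(7)) = (4,9) ∈ E(G2) ✓
  (3,8) → (φ(3),φ(8)) = (8,9) ∈ E(G2) ✓
  (3,11) → (φ(3),φ(11)) = (2,9) ∈ E(G2) ✓
  (4,5) → (φ(4),φ(5)) = (1,3) ∈ E(G2) ✓
  (4,6) → (φ(4),φ(6)) = (0,3) ∈ E(G2) ✓
  (4,8) → (φ(4),φ(8)) = (3,8) ∈ E(G2) ✓
  (4,10) → (φ(4),φ(10)) = (3,7) ∈ E(G2) ✓
  (5,6) → (φ(5),φ(6)) = (0,1) ∈ E(G2) ✓
  (5,9) → (φ(5),φ(9)) = (1,11) ∈ E(G2) ✓
  (5,10) → (φ(5),φ(10)) = (1,7) ∈ E(G2) ✓
  (5,11) → (φ(5),φ(11)) = (1,2) ∈ E(G2) ✓
  (6,8) → (φ(6),φ(8)) = (0,8) ∈ E(G2) ✓
  (6,9) → (φ(6),φ(9)) = (0,11) ∈ E(G2) ✓
  (6,10) → (φ(6),φ(10)) = (0,7) ∈ E(G2) ✓
  (7,10) → (φ(7),φ(10)) = (4,7) ∈ E(G2) ✓
  (7,11) → (φ(7),φ(11)) = (2,4) ∈ E(G2) ✓
  (8,10) → (φ(8),φ(10)) = (7,8) ∈ E(G2) ✓
  (8,11) → (φ(8),φ(11)) = (2,8) ∈ E(G2) ✓
All 33 edges of G1 map to edges of G2, and |E(G1)| = |E(G2)| = 33, so φ is a bijection on edges as well as vertices. Hence G1 ≅ G2.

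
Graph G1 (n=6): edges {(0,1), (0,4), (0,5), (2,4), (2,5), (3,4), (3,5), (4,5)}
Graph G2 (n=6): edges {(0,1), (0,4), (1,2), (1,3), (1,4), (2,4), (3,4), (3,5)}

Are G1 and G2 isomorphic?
Yes, isomorphic

The graphs are isomorphic.
One valid mapping φ: V(G1) → V(G2): 0→3, 1→5, 2→2, 3→0, 4→1, 5→4

Verify φ preserves adjacency — for each edge of G1, its image is an edge of G2:
  (0,1) → (φ(0),φ(1)) = (3,5) ∈ E(G2) ✓
  (0,4) → (φ(0),φ(4)) = (1,3) ∈ E(G2) ✓
  (0,5) → (φ(0),φ(5)) = (3,4) ∈ E(G2) ✓
  (2,4) → (φ(2),φ(4)) = (1,2) ∈ E(G2) ✓
  (2,5) → (φ(2),φ(5)) = (2,4) ∈ E(G2) ✓
  (3,4) → (φ(3),φ(4)) = (0,1) ∈ E(G2) ✓
  (3,5) → (φ(3),φ(5)) = (0,4) ∈ E(G2) ✓
  (4,5) → (φ(4),φ(5)) = (1,4) ∈ E(G2) ✓
All 8 edges of G1 map to edges of G2, and |E(G1)| = |E(G2)| = 8, so φ is a bijection on edges as well as vertices. Hence G1 ≅ G2.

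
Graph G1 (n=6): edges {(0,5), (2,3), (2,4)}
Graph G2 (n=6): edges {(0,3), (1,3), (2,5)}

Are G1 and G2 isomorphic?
Yes, isomorphic

The graphs are isomorphic.
One valid mapping φ: V(G1) → V(G2): 0→5, 1→4, 2→3, 3→0, 4→1, 5→2

Verify φ preserves adjacency — for each edge of G1, its image is an edge of G2:
  (0,5) → (φ(0),φ(5)) = (2,5) ∈ E(G2) ✓
  (2,3) → (φ(2),φ(3)) = (0,3) ∈ E(G2) ✓
  (2,4) → (φ(2),φ(4)) = (1,3) ∈ E(G2) ✓
All 3 edges of G1 map to edges of G2, and |E(G1)| = |E(G2)| = 3, so φ is a bijection on edges as well as vertices. Hence G1 ≅ G2.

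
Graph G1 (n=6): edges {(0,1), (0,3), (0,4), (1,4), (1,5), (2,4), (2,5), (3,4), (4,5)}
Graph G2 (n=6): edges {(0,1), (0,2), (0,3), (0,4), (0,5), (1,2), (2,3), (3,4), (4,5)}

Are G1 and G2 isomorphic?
Yes, isomorphic

The graphs are isomorphic.
One valid mapping φ: V(G1) → V(G2): 0→2, 1→3, 2→5, 3→1, 4→0, 5→4

Verify φ preserves adjacency — for each edge of G1, its image is an edge of G2:
  (0,1) → (φ(0),φ(1)) = (2,3) ∈ E(G2) ✓
  (0,3) → (φ(0),φ(3)) = (1,2) ∈ E(G2) ✓
  (0,4) → (φ(0),φ(4)) = (0,2) ∈ E(G2) ✓
  (1,4) → (φ(1),φ(4)) = (0,3) ∈ E(G2) ✓
  (1,5) → (φ(1),φ(5)) = (3,4) ∈ E(G2) ✓
  (2,4) → (φ(2),φ(4)) = (0,5) ∈ E(G2) ✓
  (2,5) → (φ(2),φ(5)) = (4,5) ∈ E(G2) ✓
  (3,4) → (φ(3),φ(4)) = (0,1) ∈ E(G2) ✓
  (4,5) → (φ(4),φ(5)) = (0,4) ∈ E(G2) ✓
All 9 edges of G1 map to edges of G2, and |E(G1)| = |E(G2)| = 9, so φ is a bijection on edges as well as vertices. Hence G1 ≅ G2.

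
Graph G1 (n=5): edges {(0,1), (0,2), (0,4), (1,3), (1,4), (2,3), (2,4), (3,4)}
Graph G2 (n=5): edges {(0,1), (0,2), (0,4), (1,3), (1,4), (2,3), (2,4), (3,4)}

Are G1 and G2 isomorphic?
Yes, isomorphic

The graphs are isomorphic.
One valid mapping φ: V(G1) → V(G2): 0→0, 1→2, 2→1, 3→3, 4→4

Verify φ preserves adjacency — for each edge of G1, its image is an edge of G2:
  (0,1) → (φ(0),φ(1)) = (0,2) ∈ E(G2) ✓
  (0,2) → (φ(0),φ(2)) = (0,1) ∈ E(G2) ✓
  (0,4) → (φ(0),φ(4)) = (0,4) ∈ E(G2) ✓
  (1,3) → (φ(1),φ(3)) = (2,3) ∈ E(G2) ✓
  (1,4) → (φ(1),φ(4)) = (2,4) ∈ E(G2) ✓
  (2,3) → (φ(2),φ(3)) = (1,3) ∈ E(G2) ✓
  (2,4) → (φ(2),φ(4)) = (1,4) ∈ E(G2) ✓
  (3,4) → (φ(3),φ(4)) = (3,4) ∈ E(G2) ✓
All 8 edges of G1 map to edges of G2, and |E(G1)| = |E(G2)| = 8, so φ is a bijection on edges as well as vertices. Hence G1 ≅ G2.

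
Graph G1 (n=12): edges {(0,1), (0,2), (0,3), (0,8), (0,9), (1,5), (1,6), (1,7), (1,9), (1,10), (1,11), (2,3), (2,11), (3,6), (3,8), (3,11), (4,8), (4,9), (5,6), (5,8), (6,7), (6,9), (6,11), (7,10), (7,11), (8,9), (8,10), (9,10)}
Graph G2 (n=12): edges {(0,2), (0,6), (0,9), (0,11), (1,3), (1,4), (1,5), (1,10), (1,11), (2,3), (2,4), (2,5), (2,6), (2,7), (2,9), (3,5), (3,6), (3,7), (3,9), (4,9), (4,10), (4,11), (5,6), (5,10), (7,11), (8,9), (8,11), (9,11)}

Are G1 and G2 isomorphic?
Yes, isomorphic

The graphs are isomorphic.
One valid mapping φ: V(G1) → V(G2): 0→4, 1→2, 2→10, 3→1, 4→8, 5→7, 6→3, 7→6, 8→11, 9→9, 10→0, 11→5

Verify φ preserves adjacency — for each edge of G1, its image is an edge of G2:
  (0,1) → (φ(0),φ(1)) = (2,4) ∈ E(G2) ✓
  (0,2) → (φ(0),φ(2)) = (4,10) ∈ E(G2) ✓
  (0,3) → (φ(0),φ(3)) = (1,4) ∈ E(G2) ✓
  (0,8) → (φ(0),φ(8)) = (4,11) ∈ E(G2) ✓
  (0,9) → (φ(0),φ(9)) = (4,9) ∈ E(G2) ✓
  (1,5) → (φ(1),φ(5)) = (2,7) ∈ E(G2) ✓
  (1,6) → (φ(1),φ(6)) = (2,3) ∈ E(G2) ✓
  (1,7) → (φ(1),φ(7)) = (2,6) ∈ E(G2) ✓
  (1,9) → (φ(1),φ(9)) = (2,9) ∈ E(G2) ✓
  (1,10) → (φ(1),φ(10)) = (0,2) ∈ E(G2) ✓
  (1,11) → (φ(1),φ(11)) = (2,5) ∈ E(G2) ✓
  (2,3) → (φ(2),φ(3)) = (1,10) ∈ E(G2) ✓
  (2,11) → (φ(2),φ(11)) = (5,10) ∈ E(G2) ✓
  (3,6) → (φ(3),φ(6)) = (1,3) ∈ E(G2) ✓
  (3,8) → (φ(3),φ(8)) = (1,11) ∈ E(G2) ✓
  (3,11) → (φ(3),φ(11)) = (1,5) ∈ E(G2) ✓
  (4,8) → (φ(4),φ(8)) = (8,11) ∈ E(G2) ✓
  (4,9) → (φ(4),φ(9)) = (8,9) ∈ E(G2) ✓
  (5,6) → (φ(5),φ(6)) = (3,7) ∈ E(G2) ✓
  (5,8) → (φ(5),φ(8)) = (7,11) ∈ E(G2) ✓
  (6,7) → (φ(6),φ(7)) = (3,6) ∈ E(G2) ✓
  (6,9) → (φ(6),φ(9)) = (3,9) ∈ E(G2) ✓
  (6,11) → (φ(6),φ(11)) = (3,5) ∈ E(G2) ✓
  (7,10) → (φ(7),φ(10)) = (0,6) ∈ E(G2) ✓
  (7,11) → (φ(7),φ(11)) = (5,6) ∈ E(G2) ✓
  (8,9) → (φ(8),φ(9)) = (9,11) ∈ E(G2) ✓
  (8,10) → (φ(8),φ(10)) = (0,11) ∈ E(G2) ✓
  (9,10) → (φ(9),φ(10)) = (0,9) ∈ E(G2) ✓
All 28 edges of G1 map to edges of G2, and |E(G1)| = |E(G2)| = 28, so φ is a bijection on edges as well as vertices. Hence G1 ≅ G2.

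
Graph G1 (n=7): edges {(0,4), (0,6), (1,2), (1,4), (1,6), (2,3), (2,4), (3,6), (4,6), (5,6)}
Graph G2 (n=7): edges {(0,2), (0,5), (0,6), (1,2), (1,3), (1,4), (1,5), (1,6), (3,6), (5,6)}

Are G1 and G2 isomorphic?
Yes, isomorphic

The graphs are isomorphic.
One valid mapping φ: V(G1) → V(G2): 0→3, 1→5, 2→0, 3→2, 4→6, 5→4, 6→1

Verify φ preserves adjacency — for each edge of G1, its image is an edge of G2:
  (0,4) → (φ(0),φ(4)) = (3,6) ∈ E(G2) ✓
  (0,6) → (φ(0),φ(6)) = (1,3) ∈ E(G2) ✓
  (1,2) → (φ(1),φ(2)) = (0,5) ∈ E(G2) ✓
  (1,4) → (φ(1),φ(4)) = (5,6) ∈ E(G2) ✓
  (1,6) → (φ(1),φ(6)) = (1,5) ∈ E(G2) ✓
  (2,3) → (φ(2),φ(3)) = (0,2) ∈ E(G2) ✓
  (2,4) → (φ(2),φ(4)) = (0,6) ∈ E(G2) ✓
  (3,6) → (φ(3),φ(6)) = (1,2) ∈ E(G2) ✓
  (4,6) → (φ(4),φ(6)) = (1,6) ∈ E(G2) ✓
  (5,6) → (φ(5),φ(6)) = (1,4) ∈ E(G2) ✓
All 10 edges of G1 map to edges of G2, and |E(G1)| = |E(G2)| = 10, so φ is a bijection on edges as well as vertices. Hence G1 ≅ G2.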